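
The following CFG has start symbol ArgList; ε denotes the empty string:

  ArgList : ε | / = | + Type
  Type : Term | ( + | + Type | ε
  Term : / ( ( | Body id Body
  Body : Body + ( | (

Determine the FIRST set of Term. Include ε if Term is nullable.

{ (, / }

Term : / ( ( contributes {/}.
From Term : Body id Body: add FIRST(Body) = { ( }.
Union: FIRST(Term) = { (, / }.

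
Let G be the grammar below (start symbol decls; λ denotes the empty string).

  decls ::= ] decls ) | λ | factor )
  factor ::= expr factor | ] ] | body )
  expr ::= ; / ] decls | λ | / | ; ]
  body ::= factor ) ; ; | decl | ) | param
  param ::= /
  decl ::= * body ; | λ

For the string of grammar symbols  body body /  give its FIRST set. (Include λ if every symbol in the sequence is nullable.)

Add FIRST(body)\{λ} = { ), *, /, ;, ] }; body is nullable, continue.
Add FIRST(body)\{λ} = { ), *, /, ;, ] }; body is nullable, continue.
/ is a terminal; add {/} and stop.

{ ), *, /, ;, ] }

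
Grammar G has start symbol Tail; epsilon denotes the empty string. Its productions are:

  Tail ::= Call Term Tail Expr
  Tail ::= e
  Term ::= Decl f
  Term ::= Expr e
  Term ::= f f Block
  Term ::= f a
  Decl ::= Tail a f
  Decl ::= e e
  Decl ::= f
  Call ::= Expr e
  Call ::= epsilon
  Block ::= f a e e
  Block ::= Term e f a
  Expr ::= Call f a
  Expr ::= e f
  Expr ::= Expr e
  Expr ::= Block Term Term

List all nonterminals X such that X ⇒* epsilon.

{ Call }

Directly nullable (have an epsilon-production): Call.
No other nonterminal has a production whose RHS symbols are all nullable.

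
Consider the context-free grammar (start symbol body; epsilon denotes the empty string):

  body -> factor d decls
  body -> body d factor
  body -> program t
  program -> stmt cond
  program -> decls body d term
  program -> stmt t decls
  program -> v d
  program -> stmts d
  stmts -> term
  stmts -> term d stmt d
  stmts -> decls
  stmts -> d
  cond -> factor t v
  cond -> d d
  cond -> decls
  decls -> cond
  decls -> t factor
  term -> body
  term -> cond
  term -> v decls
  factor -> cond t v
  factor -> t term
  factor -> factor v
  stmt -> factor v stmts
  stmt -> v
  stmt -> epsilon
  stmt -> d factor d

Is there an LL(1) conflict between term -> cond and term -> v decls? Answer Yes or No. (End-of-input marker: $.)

FIRST(cond) = { d, t } and FIRST(v decls) = { v }.
The FIRST sets are disjoint and neither alternative is nullable — no conflict.

No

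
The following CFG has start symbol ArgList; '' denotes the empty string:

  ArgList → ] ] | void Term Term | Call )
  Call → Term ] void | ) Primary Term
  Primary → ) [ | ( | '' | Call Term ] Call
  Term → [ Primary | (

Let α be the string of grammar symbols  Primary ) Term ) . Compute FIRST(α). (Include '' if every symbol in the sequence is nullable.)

{ (, ), [ }

Add FIRST(Primary)\{''} = { (, ), [ }; Primary is nullable, continue.
) is a terminal; add {)} and stop.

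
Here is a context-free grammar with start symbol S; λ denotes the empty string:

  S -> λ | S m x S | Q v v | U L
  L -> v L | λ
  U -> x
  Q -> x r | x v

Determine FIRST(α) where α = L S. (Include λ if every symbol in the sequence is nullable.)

Add FIRST(L)\{λ} = { v }; L is nullable, continue.
Add FIRST(S)\{λ} = { m, x }; S is nullable, continue.
Every symbol is nullable, so include λ.

{ m, v, x, λ }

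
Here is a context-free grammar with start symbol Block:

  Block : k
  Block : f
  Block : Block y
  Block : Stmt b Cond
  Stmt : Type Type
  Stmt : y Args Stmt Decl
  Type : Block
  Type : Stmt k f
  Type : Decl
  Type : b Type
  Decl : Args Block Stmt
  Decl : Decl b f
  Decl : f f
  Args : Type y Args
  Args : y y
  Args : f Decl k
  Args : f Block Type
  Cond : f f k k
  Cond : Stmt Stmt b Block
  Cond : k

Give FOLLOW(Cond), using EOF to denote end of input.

{ EOF, b, f, k, y }

In Block : Stmt b Cond: Cond is at the end, add FOLLOW(Block) = { EOF, b, f, k, y }.
Union: FOLLOW(Cond) = { EOF, b, f, k, y }.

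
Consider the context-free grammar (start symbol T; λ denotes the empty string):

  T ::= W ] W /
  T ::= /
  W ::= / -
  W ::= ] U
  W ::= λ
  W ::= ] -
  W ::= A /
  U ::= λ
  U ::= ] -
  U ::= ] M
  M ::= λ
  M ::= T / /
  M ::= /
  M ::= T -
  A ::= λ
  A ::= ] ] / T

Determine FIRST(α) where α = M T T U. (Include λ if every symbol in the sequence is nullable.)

{ /, ] }

Add FIRST(M)\{λ} = { /, ] }; M is nullable, continue.
Add FIRST(T) = { /, ] }; T is not nullable, stop.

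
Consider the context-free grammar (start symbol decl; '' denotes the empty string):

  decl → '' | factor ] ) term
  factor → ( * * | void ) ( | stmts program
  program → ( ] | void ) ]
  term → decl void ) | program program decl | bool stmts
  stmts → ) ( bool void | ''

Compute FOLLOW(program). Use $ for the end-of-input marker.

In factor → stmts program: program is at the end, add FOLLOW(factor) = { ] }.
In term → program program decl: add FIRST(program decl) = { (, void }.
In term → program program decl: add FIRST(decl)\{''} = { (, ), void }.
  Since decl is nullable, also add FOLLOW(term) = { $, void }.
Union: FOLLOW(program) = { $, (, ), ], void }.

{ $, (, ), ], void }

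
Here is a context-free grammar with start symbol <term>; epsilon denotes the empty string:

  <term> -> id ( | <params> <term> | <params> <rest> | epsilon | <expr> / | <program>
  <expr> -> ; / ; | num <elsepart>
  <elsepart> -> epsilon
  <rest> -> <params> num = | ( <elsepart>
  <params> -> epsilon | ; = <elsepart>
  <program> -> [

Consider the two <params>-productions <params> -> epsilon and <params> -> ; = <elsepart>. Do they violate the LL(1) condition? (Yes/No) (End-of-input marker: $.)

Yes

FIRST(epsilon) = { epsilon } and FIRST(; = <elsepart>) = { ; }.
The first alternative is nullable and FOLLOW(<params>) = { $, (, ;, [, id, num } shares ; with FIRST of the second — conflict.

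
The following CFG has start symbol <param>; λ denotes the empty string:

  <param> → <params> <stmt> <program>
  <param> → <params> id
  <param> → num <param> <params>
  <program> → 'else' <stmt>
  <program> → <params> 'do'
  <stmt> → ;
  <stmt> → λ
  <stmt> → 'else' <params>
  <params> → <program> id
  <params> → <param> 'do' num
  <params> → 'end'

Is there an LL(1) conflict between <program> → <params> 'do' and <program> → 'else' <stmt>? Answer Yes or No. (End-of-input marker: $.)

FIRST(<params> 'do') = { 'else', 'end', num } and FIRST('else' <stmt>) = { 'else' }.
Both contain 'else', so the two alternatives are not disjoint — LL(1) conflict.

Yes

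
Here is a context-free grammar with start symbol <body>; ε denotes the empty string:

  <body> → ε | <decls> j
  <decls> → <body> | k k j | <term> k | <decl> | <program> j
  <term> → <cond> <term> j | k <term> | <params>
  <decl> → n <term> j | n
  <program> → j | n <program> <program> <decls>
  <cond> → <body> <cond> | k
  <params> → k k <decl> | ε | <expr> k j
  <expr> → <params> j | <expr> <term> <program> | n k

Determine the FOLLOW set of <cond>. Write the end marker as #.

{ j, k, n }

In <term> → <cond> <term> j: add FIRST(<term> j) = { j, k, n }.
In <cond> → <body> <cond>: <cond> is at the end, add FOLLOW(<cond>) = { j, k, n }.
Union: FOLLOW(<cond>) = { j, k, n }.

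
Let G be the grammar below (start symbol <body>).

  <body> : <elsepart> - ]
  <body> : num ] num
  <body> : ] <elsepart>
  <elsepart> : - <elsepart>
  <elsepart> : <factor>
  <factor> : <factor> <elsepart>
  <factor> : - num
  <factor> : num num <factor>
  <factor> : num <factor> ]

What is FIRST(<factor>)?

From <factor> : <factor> <elsepart>: add FIRST(<factor>) = { -, num }.
<factor> : - num contributes {-}.
<factor> : num num <factor> contributes {num}.
<factor> : num <factor> ] contributes {num}.
Union: FIRST(<factor>) = { -, num }.

{ -, num }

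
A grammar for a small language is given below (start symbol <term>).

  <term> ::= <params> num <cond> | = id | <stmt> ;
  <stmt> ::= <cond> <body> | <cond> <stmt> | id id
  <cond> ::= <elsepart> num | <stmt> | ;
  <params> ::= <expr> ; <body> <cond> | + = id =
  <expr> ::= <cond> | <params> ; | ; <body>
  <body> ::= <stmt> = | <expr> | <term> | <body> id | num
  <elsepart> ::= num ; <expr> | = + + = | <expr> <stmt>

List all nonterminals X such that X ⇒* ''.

{ } (none)

No nonterminal has an empty production or an RHS whose symbols are all nullable.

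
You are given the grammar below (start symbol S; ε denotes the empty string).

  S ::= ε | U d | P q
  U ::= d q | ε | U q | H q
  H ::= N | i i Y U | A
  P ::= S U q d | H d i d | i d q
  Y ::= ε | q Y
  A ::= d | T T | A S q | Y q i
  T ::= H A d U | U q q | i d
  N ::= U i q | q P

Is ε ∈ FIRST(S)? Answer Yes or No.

S has an ε-production, so S ⇒ ε.

Yes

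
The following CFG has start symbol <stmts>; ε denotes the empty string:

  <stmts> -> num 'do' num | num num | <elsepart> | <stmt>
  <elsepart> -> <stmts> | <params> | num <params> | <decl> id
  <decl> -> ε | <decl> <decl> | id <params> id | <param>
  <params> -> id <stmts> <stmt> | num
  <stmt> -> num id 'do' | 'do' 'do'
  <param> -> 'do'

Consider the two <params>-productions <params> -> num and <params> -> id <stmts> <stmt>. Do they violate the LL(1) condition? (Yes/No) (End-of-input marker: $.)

FIRST(num) = { num } and FIRST(id <stmts> <stmt>) = { id }.
The FIRST sets are disjoint and neither alternative is nullable — no conflict.

No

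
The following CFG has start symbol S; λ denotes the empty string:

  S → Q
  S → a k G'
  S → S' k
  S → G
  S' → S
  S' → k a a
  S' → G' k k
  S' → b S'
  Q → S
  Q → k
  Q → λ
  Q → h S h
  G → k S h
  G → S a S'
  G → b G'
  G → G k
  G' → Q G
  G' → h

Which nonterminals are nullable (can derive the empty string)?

{ Q, S, S' }

Directly nullable (have an λ-production): Q.
S' → S with every symbol nullable, so S' is nullable.
S → Q with every symbol nullable, so S is nullable.
No other nonterminal has a production whose RHS symbols are all nullable.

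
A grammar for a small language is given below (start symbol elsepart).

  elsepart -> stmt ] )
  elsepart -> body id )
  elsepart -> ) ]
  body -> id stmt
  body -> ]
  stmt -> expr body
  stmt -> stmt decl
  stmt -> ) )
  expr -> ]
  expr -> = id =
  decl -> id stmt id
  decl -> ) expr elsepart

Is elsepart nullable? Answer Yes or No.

No

No nonterminal in this grammar is nullable.
No production of elsepart has an RHS whose symbols are all nullable, so elsepart is not nullable.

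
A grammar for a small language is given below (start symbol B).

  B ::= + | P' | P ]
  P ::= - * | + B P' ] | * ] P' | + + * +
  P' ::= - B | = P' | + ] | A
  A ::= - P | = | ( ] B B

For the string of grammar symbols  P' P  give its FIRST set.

{ (, +, -, = }

Add FIRST(P') = { (, +, -, = }; P' is not nullable, stop.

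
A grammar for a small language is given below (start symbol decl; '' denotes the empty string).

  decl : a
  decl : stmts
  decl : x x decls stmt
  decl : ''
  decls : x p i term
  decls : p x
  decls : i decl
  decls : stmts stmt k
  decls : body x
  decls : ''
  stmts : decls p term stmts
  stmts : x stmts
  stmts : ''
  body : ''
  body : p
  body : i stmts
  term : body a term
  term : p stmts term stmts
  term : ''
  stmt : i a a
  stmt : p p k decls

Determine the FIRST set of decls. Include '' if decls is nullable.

decls : x p i term contributes {x}.
decls : p x contributes {p}.
decls : i decl contributes {i}.
From decls : stmts stmt k: stmts nullable, take FIRST(stmts) ∪ FIRST(stmt) = { i, p, x }.
From decls : body x: body nullable, take FIRST(body) ∪ {x} = { i, p, x }.
decls : '' contributes ''.
Union: FIRST(decls) = { i, p, x, '' }.

{ i, p, x, '' }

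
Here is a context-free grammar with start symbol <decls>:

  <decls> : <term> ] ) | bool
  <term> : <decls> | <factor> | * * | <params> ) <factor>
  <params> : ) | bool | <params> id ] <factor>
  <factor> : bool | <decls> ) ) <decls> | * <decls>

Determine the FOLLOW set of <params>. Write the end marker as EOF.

In <term> : <params> ) <factor>: add FIRST() <factor>) = { ) }.
In <params> : <params> id ] <factor>: add FIRST(id ] <factor>) = { id }.
Union: FOLLOW(<params>) = { ), id }.

{ ), id }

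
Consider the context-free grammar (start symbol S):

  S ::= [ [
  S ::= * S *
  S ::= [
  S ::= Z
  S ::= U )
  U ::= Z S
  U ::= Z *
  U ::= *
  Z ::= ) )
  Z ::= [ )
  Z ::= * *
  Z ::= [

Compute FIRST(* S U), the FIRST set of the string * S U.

* is a terminal; add {*} and stop.

{ * }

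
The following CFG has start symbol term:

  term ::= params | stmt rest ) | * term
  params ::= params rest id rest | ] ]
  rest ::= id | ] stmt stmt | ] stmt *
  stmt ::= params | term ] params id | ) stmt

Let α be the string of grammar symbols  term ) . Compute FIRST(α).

Add FIRST(term) = { ), *, ] }; term is not nullable, stop.

{ ), *, ] }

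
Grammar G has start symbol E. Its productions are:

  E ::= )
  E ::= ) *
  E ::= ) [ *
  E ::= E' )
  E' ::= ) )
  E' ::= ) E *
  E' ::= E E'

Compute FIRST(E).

E ::= ) contributes {)}.
E ::= ) * contributes {)}.
E ::= ) [ * contributes {)}.
From E ::= E' ): add FIRST(E') = { ) }.
Union: FIRST(E) = { ) }.

{ ) }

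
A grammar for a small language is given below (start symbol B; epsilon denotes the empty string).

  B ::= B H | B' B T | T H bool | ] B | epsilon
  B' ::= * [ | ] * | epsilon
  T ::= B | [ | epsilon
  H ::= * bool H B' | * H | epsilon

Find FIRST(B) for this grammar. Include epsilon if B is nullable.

{ *, [, ], bool, epsilon }

From B ::= B H: B, H nullable, take FIRST(B) ∪ FIRST(H) = { *, [, ], bool }; also epsilon since the whole RHS is nullable.
From B ::= B' B T: B', B, T nullable, take FIRST(B') ∪ FIRST(B) ∪ FIRST(T) = { *, [, ], bool }; also epsilon since the whole RHS is nullable.
From B ::= T H bool: T, H nullable, take FIRST(T) ∪ FIRST(H) ∪ {bool} = { *, [, ], bool }.
B ::= ] B contributes {]}.
B ::= epsilon contributes epsilon.
Union: FIRST(B) = { *, [, ], bool, epsilon }.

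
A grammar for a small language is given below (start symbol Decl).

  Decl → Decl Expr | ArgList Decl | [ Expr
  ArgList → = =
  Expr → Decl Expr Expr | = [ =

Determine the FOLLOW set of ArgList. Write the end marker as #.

{ =, [ }

In Decl → ArgList Decl: add FIRST(Decl) = { =, [ }.
Union: FOLLOW(ArgList) = { =, [ }.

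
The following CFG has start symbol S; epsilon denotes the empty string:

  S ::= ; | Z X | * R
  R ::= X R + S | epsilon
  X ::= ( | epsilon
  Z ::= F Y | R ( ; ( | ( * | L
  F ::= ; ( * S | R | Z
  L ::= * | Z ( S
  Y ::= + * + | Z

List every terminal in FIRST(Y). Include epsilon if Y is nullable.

Y ::= + * + contributes {+}.
From Y ::= Z: add FIRST(Z) = { (, *, +, ; }.
Union: FIRST(Y) = { (, *, +, ; }.

{ (, *, +, ; }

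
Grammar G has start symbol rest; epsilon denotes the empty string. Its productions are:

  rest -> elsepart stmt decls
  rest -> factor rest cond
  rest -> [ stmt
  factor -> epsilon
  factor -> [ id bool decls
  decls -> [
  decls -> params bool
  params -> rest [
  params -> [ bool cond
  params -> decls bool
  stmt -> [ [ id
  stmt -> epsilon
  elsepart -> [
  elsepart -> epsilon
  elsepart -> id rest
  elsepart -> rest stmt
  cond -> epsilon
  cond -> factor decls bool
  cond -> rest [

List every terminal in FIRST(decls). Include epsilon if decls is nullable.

{ [, id }

decls -> [ contributes {[}.
From decls -> params bool: add FIRST(params) = { [, id }.
Union: FIRST(decls) = { [, id }.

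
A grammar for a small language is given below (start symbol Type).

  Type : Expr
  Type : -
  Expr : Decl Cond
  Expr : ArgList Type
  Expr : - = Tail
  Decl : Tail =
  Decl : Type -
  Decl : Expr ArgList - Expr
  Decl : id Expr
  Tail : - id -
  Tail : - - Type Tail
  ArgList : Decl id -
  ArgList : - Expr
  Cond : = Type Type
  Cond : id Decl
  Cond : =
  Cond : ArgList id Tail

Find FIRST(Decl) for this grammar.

From Decl : Tail =: add FIRST(Tail) = { - }.
From Decl : Type -: add FIRST(Type) = { -, id }.
From Decl : Expr ArgList - Expr: add FIRST(Expr) = { -, id }.
Decl : id Expr contributes {id}.
Union: FIRST(Decl) = { -, id }.

{ -, id }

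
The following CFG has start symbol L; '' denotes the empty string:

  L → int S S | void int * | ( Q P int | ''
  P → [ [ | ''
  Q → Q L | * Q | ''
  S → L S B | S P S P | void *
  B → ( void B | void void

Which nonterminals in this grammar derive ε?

{ L, P, Q }

Directly nullable (have an ''-production): L, P, Q.
No other nonterminal has a production whose RHS symbols are all nullable.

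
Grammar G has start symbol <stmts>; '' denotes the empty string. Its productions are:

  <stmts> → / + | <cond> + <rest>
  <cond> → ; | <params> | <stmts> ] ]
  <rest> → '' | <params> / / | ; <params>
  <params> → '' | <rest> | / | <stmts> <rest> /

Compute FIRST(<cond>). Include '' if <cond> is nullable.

<cond> → ; contributes {;}.
From <cond> → <params>: add FIRST(<params>) = { +, /, ;, '' } (including '' since <params> is nullable).
From <cond> → <stmts> ] ]: add FIRST(<stmts>) = { +, /, ; }.
Union: FIRST(<cond>) = { +, /, ;, '' }.

{ +, /, ;, '' }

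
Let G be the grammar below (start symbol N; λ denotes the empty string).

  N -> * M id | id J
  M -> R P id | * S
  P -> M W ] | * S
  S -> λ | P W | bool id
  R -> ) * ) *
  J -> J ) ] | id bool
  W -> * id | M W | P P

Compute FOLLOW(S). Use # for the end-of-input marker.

{ ), *, ], id }

In M -> * S: S is at the end, add FOLLOW(M) = { ), *, id }.
In P -> * S: S is at the end, add FOLLOW(P) = { ), *, ], id }.
Union: FOLLOW(S) = { ), *, ], id }.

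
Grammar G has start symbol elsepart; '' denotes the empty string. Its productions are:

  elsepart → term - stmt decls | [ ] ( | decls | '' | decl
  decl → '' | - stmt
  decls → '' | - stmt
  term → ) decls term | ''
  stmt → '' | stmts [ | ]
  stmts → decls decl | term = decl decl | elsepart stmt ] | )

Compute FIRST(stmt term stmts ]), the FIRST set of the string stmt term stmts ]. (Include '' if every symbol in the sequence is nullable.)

{ ), -, =, [, ] }

Add FIRST(stmt)\{''} = { ), -, =, [, ] }; stmt is nullable, continue.
Add FIRST(term)\{''} = { ) }; term is nullable, continue.
Add FIRST(stmts)\{''} = { ), -, =, [, ] }; stmts is nullable, continue.
] is a terminal; add {]} and stop.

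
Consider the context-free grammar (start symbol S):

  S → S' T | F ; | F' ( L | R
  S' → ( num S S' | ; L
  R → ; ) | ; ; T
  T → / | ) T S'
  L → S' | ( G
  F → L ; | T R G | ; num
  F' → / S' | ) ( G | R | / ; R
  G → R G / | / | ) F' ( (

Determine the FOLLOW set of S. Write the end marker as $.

S is the start symbol, so $ ∈ FOLLOW(S).
In S' → ( num S S': add FIRST(S') = { (, ; }.
Union: FOLLOW(S) = { $, (, ; }.

{ $, (, ; }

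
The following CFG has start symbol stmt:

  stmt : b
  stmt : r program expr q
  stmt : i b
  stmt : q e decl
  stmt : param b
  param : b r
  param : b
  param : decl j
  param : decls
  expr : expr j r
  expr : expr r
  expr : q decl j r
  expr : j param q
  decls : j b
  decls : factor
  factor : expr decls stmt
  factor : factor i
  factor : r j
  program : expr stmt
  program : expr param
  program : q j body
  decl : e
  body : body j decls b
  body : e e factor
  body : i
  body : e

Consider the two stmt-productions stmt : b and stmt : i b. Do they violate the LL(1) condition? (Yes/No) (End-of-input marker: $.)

FIRST(b) = { b } and FIRST(i b) = { i }.
The FIRST sets are disjoint and neither alternative is nullable — no conflict.

No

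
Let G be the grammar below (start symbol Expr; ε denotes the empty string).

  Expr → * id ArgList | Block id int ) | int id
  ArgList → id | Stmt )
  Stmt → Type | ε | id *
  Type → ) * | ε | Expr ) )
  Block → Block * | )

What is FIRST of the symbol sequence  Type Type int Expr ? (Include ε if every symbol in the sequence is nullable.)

Add FIRST(Type)\{ε} = { ), *, int }; Type is nullable, continue.
Add FIRST(Type)\{ε} = { ), *, int }; Type is nullable, continue.
int is a terminal; add {int} and stop.

{ ), *, int }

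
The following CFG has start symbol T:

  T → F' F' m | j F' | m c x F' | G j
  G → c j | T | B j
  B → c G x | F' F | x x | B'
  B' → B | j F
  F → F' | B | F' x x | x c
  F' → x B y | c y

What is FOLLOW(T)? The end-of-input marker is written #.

T is the start symbol, so # ∈ FOLLOW(T).
In G → T: T is at the end, add FOLLOW(G) = { j, x }.
Union: FOLLOW(T) = { #, j, x }.

{ #, j, x }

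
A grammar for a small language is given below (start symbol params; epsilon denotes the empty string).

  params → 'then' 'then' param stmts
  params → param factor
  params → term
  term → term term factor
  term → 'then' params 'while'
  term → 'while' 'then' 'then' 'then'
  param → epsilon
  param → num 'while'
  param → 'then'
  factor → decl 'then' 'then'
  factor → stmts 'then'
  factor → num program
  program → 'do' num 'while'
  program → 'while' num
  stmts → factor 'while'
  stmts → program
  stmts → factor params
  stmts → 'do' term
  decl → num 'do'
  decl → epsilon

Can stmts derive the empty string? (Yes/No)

No

Nullable nonterminals: decl, param.
No production of stmts has an RHS whose symbols are all nullable, so stmts is not nullable.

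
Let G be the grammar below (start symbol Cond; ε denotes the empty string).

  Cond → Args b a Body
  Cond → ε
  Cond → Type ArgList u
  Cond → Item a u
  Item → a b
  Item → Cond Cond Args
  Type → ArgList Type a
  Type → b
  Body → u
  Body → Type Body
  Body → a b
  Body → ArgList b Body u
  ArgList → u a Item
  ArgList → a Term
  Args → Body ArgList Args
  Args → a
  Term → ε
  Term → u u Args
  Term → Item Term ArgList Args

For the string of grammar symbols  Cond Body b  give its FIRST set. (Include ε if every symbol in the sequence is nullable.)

Add FIRST(Cond)\{ε} = { a, b, u }; Cond is nullable, continue.
Add FIRST(Body) = { a, b, u }; Body is not nullable, stop.

{ a, b, u }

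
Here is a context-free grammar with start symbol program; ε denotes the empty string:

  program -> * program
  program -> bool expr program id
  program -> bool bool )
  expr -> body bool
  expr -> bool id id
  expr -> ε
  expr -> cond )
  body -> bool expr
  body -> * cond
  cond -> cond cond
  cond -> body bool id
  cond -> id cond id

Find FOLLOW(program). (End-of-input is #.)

program is the start symbol, so # ∈ FOLLOW(program).
In program -> * program: program is at the end, add FOLLOW(program) = { #, id }.
In program -> bool expr program id: add FIRST(id) = { id }.
Union: FOLLOW(program) = { #, id }.

{ #, id }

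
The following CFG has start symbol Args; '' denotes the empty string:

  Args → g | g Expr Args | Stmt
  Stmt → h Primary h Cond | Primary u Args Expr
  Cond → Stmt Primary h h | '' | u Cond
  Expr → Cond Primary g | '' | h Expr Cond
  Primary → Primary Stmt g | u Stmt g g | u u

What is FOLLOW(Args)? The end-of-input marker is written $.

{ $, g, h, u }

Args is the start symbol, so $ ∈ FOLLOW(Args).
In Args → g Expr Args: Args is at the end, add FOLLOW(Args) = { $, g, h, u }.
In Stmt → Primary u Args Expr: add FIRST(Expr)\{''} = { h, u }.
  Since Expr is nullable, also add FOLLOW(Stmt) = { $, g, h, u }.
Union: FOLLOW(Args) = { $, g, h, u }.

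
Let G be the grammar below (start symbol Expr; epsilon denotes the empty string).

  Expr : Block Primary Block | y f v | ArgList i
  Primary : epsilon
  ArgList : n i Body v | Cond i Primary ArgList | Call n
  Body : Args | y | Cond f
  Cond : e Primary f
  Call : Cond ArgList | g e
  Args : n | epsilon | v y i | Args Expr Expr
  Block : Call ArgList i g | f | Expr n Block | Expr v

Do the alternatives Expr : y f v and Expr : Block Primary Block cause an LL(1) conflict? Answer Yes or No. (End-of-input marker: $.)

FIRST(y f v) = { y } and FIRST(Block Primary Block) = { e, f, g, n, y }.
Both contain y, so the two alternatives are not disjoint — LL(1) conflict.

Yes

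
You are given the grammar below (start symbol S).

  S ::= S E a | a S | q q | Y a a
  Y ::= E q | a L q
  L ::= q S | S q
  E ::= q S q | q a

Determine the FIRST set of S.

{ a, q }

From S ::= S E a: add FIRST(S) = { a, q }.
S ::= a S contributes {a}.
S ::= q q contributes {q}.
From S ::= Y a a: add FIRST(Y) = { a, q }.
Union: FIRST(S) = { a, q }.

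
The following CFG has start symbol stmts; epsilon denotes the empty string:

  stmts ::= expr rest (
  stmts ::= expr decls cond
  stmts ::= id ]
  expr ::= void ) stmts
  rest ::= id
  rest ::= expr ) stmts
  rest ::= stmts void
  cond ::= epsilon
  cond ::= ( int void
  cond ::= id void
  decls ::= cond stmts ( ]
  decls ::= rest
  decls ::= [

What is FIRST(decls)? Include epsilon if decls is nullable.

{ (, [, id, void }

From decls ::= cond stmts ( ]: cond nullable, take FIRST(cond) ∪ FIRST(stmts) = { (, id, void }.
From decls ::= rest: add FIRST(rest) = { id, void }.
decls ::= [ contributes {[}.
Union: FIRST(decls) = { (, [, id, void }.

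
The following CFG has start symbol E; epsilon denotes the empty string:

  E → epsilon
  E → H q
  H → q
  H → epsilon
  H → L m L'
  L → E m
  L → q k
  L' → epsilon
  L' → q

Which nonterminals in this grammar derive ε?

Directly nullable (have an epsilon-production): E, H, L'.
No other nonterminal has a production whose RHS symbols are all nullable.

{ E, H, L' }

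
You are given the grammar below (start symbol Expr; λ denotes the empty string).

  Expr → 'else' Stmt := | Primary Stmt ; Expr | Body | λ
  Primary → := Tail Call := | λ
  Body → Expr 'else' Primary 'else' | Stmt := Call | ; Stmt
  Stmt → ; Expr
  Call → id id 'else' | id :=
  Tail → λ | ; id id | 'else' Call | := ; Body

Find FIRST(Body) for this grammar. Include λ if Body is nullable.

{ 'else', :=, ; }

From Body → Expr 'else' Primary 'else': Expr nullable, take FIRST(Expr) ∪ {'else'} = { 'else', :=, ; }.
From Body → Stmt := Call: add FIRST(Stmt) = { ; }.
Body → ; Stmt contributes {;}.
Union: FIRST(Body) = { 'else', :=, ; }.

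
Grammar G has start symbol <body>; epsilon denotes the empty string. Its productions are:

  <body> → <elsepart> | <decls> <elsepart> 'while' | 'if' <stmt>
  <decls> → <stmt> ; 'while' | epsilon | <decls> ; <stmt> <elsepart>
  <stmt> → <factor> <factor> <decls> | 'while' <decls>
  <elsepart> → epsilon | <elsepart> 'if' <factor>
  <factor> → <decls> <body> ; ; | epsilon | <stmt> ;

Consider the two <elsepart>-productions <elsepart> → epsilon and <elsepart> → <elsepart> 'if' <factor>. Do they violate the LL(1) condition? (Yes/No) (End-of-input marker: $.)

Yes

FIRST(epsilon) = { epsilon } and FIRST(<elsepart> 'if' <factor>) = { 'if' }.
The first alternative is nullable and FOLLOW(<elsepart>) = { $, 'if', 'while', ; } shares 'if' with FIRST of the second — conflict.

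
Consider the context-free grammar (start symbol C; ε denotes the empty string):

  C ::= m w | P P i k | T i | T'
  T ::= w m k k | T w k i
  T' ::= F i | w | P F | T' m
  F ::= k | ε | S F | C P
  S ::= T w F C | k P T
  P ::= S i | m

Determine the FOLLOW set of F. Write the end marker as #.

{ #, i, k, m, w }

In T' ::= F i: add FIRST(i) = { i }.
In T' ::= P F: F is at the end, add FOLLOW(T') = { #, i, k, m, w }.
In F ::= S F: F is at the end, add FOLLOW(F) = { #, i, k, m, w }.
In S ::= T w F C: add FIRST(C) = { i, k, m, w }.
Union: FOLLOW(F) = { #, i, k, m, w }.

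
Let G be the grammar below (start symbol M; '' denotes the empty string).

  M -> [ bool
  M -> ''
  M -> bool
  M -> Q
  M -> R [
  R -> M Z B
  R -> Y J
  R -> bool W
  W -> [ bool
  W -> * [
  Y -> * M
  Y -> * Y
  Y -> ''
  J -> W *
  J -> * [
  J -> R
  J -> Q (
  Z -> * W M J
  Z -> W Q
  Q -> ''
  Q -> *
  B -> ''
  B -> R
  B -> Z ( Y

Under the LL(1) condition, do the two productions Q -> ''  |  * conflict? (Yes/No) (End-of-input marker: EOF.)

Yes

FIRST('') = { '' } and FIRST(*) = { * }.
The first alternative is nullable and FOLLOW(Q) = { EOF, (, *, [, bool } shares * with FIRST of the second — conflict.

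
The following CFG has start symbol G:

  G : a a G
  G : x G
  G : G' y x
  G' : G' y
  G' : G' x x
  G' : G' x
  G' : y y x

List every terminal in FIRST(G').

{ y }

From G' : G' y: add FIRST(G') = { y }.
From G' : G' x x: add FIRST(G') = { y }.
From G' : G' x: add FIRST(G') = { y }.
G' : y y x contributes {y}.
Union: FIRST(G') = { y }.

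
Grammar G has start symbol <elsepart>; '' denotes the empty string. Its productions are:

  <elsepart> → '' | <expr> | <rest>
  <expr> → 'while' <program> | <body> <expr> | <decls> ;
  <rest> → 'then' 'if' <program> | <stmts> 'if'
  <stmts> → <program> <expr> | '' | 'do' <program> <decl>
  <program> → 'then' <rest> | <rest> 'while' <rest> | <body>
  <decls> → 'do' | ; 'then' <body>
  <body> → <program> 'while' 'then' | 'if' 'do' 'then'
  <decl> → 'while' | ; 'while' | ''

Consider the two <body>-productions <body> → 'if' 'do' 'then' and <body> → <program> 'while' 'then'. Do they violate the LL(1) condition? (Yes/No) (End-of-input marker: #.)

FIRST('if' 'do' 'then') = { 'if' } and FIRST(<program> 'while' 'then') = { 'do', 'if', 'then' }.
Both contain 'if', so the two alternatives are not disjoint — LL(1) conflict.

Yes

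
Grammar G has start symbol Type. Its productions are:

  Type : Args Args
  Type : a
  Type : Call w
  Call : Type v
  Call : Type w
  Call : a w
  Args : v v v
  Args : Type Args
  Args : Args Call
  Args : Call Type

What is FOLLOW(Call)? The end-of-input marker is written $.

In Type : Call w: add FIRST(w) = { w }.
In Args : Args Call: Call is at the end, add FOLLOW(Args) = { $, a, v, w }.
In Args : Call Type: add FIRST(Type) = { a, v }.
Union: FOLLOW(Call) = { $, a, v, w }.

{ $, a, v, w }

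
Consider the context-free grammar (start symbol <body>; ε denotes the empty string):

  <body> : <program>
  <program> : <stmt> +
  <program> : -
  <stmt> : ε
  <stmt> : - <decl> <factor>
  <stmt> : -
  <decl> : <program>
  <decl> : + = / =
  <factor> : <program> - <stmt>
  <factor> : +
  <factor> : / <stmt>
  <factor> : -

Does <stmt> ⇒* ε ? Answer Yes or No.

Yes

<stmt> has an ε-production, so <stmt> ⇒ ε.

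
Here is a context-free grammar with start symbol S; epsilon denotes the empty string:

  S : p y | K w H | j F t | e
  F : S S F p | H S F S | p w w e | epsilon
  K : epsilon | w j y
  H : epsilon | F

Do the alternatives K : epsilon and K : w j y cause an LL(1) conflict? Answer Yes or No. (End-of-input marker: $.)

FIRST(epsilon) = { epsilon } and FIRST(w j y) = { w }.
The first alternative is nullable and FOLLOW(K) = { w } shares w with FIRST of the second — conflict.

Yes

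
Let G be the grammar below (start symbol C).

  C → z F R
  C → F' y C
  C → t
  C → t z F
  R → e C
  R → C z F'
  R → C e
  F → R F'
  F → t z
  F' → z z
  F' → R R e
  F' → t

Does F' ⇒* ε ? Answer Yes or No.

No nonterminal in this grammar is nullable.
No production of F' has an RHS whose symbols are all nullable, so F' is not nullable.

No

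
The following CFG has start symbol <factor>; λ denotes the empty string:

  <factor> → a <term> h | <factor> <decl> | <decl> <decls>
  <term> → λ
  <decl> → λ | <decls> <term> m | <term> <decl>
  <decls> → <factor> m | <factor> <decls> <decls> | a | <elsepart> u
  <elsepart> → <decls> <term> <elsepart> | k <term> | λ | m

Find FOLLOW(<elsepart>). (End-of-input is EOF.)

{ u }

In <decls> → <elsepart> u: add FIRST(u) = { u }.
In <elsepart> → <decls> <term> <elsepart>: <elsepart> is at the end, add FOLLOW(<elsepart>) = { u }.
Union: FOLLOW(<elsepart>) = { u }.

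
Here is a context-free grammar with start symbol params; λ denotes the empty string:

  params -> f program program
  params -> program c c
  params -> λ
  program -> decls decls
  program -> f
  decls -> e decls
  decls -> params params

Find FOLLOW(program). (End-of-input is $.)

{ $, c, e, f }

In params -> f program program: add FIRST(program)\{λ} = { c, e, f }.
  Since program is nullable, also add FOLLOW(params) = { $, c, e, f }.
In params -> f program program: program is at the end, add FOLLOW(params) = { $, c, e, f }.
In params -> program c c: add FIRST(c c) = { c }.
Union: FOLLOW(program) = { $, c, e, f }.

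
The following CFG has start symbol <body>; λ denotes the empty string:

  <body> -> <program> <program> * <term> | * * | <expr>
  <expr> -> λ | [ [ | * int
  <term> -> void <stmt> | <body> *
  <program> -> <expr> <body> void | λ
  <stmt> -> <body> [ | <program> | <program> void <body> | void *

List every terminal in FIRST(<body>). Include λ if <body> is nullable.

{ *, [, void, λ }

From <body> -> <program> <program> * <term>: <program>, <program> nullable, take FIRST(<program>) ∪ FIRST(<program>) ∪ {*} = { *, [, void }.
<body> -> * * contributes {*}.
From <body> -> <expr>: add FIRST(<expr>) = { *, [, λ } (including λ since <expr> is nullable).
Union: FIRST(<body>) = { *, [, void, λ }.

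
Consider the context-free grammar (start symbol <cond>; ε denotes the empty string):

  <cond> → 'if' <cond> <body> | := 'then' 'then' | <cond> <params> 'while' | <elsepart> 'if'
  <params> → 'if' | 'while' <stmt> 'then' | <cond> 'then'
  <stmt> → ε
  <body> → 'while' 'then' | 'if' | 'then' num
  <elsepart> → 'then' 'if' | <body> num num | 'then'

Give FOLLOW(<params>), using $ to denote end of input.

{ 'while' }

In <cond> → <cond> <params> 'while': add FIRST('while') = { 'while' }.
Union: FOLLOW(<params>) = { 'while' }.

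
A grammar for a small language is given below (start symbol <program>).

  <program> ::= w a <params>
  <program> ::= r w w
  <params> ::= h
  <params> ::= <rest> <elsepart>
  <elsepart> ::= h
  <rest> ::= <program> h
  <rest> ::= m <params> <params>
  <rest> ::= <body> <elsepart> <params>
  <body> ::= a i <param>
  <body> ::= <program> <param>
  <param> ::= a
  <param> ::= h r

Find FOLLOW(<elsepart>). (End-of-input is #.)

In <params> ::= <rest> <elsepart>: <elsepart> is at the end, add FOLLOW(<params>) = { #, a, h, m, r, w }.
In <rest> ::= <body> <elsepart> <params>: add FIRST(<params>) = { a, h, m, r, w }.
Union: FOLLOW(<elsepart>) = { #, a, h, m, r, w }.

{ #, a, h, m, r, w }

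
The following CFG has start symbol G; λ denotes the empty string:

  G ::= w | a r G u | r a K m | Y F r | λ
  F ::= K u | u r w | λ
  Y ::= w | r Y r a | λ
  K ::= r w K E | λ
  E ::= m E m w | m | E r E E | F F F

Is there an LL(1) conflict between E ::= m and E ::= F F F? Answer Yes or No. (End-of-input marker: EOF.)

Yes

FIRST(m) = { m } and FIRST(F F F) = { r, u, λ }.
The second alternative is nullable and FOLLOW(E) = { m, r, u } shares m with FIRST of the first — conflict.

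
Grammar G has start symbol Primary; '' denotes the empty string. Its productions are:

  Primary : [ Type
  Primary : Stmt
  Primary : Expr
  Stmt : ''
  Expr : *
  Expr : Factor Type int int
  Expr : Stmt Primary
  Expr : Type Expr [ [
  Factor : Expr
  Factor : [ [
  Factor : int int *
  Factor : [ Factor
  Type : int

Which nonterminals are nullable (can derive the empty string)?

Directly nullable (have an ''-production): Stmt.
Primary : Stmt with every symbol nullable, so Primary is nullable.
Factor : Expr with every symbol nullable, so Factor is nullable.
Expr : Stmt Primary with every symbol nullable, so Expr is nullable.
No other nonterminal has a production whose RHS symbols are all nullable.

{ Expr, Factor, Primary, Stmt }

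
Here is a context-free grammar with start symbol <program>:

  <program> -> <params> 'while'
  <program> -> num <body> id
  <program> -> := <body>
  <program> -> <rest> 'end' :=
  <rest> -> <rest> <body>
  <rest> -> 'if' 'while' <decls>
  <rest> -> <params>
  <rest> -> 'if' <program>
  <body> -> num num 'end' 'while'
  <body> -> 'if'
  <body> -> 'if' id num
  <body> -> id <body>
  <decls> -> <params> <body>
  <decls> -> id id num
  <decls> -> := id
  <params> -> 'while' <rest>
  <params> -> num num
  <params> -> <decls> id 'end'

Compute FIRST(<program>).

From <program> -> <params> 'while': add FIRST(<params>) = { 'while', :=, id, num }.
<program> -> num <body> id contributes {num}.
<program> -> := <body> contributes {:=}.
From <program> -> <rest> 'end' :=: add FIRST(<rest>) = { 'if', 'while', :=, id, num }.
Union: FIRST(<program>) = { 'if', 'while', :=, id, num }.

{ 'if', 'while', :=, id, num }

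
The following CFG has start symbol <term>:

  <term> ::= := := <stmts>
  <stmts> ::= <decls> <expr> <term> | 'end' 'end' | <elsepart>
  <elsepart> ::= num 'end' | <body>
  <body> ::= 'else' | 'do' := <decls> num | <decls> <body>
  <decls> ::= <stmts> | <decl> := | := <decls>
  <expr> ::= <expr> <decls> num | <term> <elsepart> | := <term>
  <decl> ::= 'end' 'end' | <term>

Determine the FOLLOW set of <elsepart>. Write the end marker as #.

In <stmts> ::= <elsepart>: <elsepart> is at the end, add FOLLOW(<stmts>) = { #, 'do', 'else', 'end', :=, num }.
In <expr> ::= <term> <elsepart>: <elsepart> is at the end, add FOLLOW(<expr>) = { 'do', 'else', 'end', :=, num }.
Union: FOLLOW(<elsepart>) = { #, 'do', 'else', 'end', :=, num }.

{ #, 'do', 'else', 'end', :=, num }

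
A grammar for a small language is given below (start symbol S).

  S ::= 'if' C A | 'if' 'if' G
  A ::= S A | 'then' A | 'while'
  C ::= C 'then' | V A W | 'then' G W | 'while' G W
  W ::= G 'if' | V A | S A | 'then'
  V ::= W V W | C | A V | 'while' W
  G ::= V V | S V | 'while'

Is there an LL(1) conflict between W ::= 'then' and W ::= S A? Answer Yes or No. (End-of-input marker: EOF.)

FIRST('then') = { 'then' } and FIRST(S A) = { 'if' }.
The FIRST sets are disjoint and neither alternative is nullable — no conflict.

No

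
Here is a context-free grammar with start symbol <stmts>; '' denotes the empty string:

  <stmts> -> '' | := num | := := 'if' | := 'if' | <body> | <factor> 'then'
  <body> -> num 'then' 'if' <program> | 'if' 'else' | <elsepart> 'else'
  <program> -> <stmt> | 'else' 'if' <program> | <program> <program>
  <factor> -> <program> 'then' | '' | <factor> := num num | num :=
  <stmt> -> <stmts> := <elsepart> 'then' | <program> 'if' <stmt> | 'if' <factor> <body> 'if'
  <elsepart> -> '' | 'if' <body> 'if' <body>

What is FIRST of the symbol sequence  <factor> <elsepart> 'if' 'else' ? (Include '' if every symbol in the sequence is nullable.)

{ 'else', 'if', 'then', :=, num }

Add FIRST(<factor>)\{''} = { 'else', 'if', 'then', :=, num }; <factor> is nullable, continue.
Add FIRST(<elsepart>)\{''} = { 'if' }; <elsepart> is nullable, continue.
'if' is a terminal; add {'if'} and stop.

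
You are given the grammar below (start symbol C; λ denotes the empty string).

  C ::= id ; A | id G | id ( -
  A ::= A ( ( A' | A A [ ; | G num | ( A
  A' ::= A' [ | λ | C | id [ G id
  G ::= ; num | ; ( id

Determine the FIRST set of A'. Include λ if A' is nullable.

From A' ::= A' [: A' nullable, take FIRST(A') ∪ {[} = { [, id }.
A' ::= λ contributes λ.
From A' ::= C: add FIRST(C) = { id }.
A' ::= id [ G id contributes {id}.
Union: FIRST(A') = { [, id, λ }.

{ [, id, λ }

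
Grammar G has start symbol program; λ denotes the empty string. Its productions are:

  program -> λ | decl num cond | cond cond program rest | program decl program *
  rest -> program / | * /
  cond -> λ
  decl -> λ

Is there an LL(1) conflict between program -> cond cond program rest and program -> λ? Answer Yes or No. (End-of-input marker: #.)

FIRST(cond cond program rest) = { *, /, num } and FIRST(λ) = { λ }.
The second alternative is nullable and FOLLOW(program) = { #, *, /, num } shares * with FIRST of the first — conflict.

Yes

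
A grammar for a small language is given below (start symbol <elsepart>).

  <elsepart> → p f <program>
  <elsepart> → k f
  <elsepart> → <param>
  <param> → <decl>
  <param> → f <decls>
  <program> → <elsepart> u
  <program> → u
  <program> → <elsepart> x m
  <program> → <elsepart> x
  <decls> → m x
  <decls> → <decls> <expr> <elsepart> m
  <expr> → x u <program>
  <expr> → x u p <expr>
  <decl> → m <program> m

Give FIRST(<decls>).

{ m }

<decls> → m x contributes {m}.
From <decls> → <decls> <expr> <elsepart> m: add FIRST(<decls>) = { m }.
Union: FIRST(<decls>) = { m }.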